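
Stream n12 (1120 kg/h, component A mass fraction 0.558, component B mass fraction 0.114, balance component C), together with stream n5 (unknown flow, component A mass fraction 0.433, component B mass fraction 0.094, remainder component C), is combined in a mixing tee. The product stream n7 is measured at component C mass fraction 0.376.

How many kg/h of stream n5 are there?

Let n5 be the unknown flow. Total out = 1120 + n5.
component C balance: 367.36 + 0.473·n5 = 0.376·(1120 + n5)
(0.473 − 0.376)·n5 = 0.376×1120 − 367.36 = 53.76
n5 = 53.76 / 0.097 = 554.23 kg/h

554.2 kg/h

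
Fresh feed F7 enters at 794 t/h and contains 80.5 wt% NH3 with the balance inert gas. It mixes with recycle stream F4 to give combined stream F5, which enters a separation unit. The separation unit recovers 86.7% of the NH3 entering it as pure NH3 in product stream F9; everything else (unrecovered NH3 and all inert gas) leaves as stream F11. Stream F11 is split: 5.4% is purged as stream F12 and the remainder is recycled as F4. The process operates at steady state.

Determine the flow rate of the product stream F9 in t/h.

NH3 in F5: m_A = 794×0.805 + (1−0.054)·(1−0.867)·m_A, so m_A = 639.17/0.8742 = 731.16 t/h.
Product F9 = 0.867×731.16 = 633.92 t/h.

633.9 t/h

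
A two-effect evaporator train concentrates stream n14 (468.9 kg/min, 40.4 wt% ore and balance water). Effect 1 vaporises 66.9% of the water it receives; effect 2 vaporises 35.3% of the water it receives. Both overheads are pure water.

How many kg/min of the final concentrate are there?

water in feed = 468.9×0.596 = 279.46 kg/min.
After stage 1: water left = (1−0.669)×279.46 = 92.503; stream total = 281.94 kg/min.
After stage 2: water left = (1−0.353)×92.503 = 59.849; final concentrate = 249.28 kg/min.

249.3 kg/min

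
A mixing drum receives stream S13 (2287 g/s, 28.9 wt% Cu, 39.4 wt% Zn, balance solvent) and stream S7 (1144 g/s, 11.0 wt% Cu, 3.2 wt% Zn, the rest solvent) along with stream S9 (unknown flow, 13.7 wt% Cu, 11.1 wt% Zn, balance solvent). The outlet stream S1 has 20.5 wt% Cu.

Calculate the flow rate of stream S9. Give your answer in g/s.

1227 g/s

Let S9 be the unknown flow. Total out = 3431 + S9.
Cu balance: 786.78 + 0.137·S9 = 0.205·(3431 + S9)
(0.137 − 0.205)·S9 = 0.205×3431 − 786.78 = -83.428
S9 = -83.428 / -0.068 = 1226.9 g/s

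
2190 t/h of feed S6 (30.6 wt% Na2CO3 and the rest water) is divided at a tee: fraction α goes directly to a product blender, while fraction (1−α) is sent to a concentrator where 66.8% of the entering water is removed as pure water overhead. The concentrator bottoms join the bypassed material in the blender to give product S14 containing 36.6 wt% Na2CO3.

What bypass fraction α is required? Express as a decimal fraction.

0.646

All 2190×0.306 = 670.14 t/h of Na2CO3 reaches S14, so S14 = 670.14/0.366 = 1831 t/h and vapour = 359.02 t/h.
The evaporator receives (1−α)·2190 of feed at 0.694 water and removes 0.668 of that water:
0.668×0.694×(1−α)×2190 = 359.02
(1−α) = 359.02/1015.3 = 0.3536;  α = 0.6464.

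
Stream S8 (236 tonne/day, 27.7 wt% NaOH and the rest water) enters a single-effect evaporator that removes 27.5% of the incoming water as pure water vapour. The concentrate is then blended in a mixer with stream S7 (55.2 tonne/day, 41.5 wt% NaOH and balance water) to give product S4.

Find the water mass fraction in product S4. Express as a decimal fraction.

0.6386

Vapour removed = 0.275×0.723×236 = 46.923 tonne/day; concentrate = 189.08 tonne/day.
water reaching the mixer = 123.71 (from concentrate) + 55.2×0.585 = 156 tonne/day.
Product flow = 189.08 + 55.2 = 244.28 tonne/day; water fraction = 0.6386.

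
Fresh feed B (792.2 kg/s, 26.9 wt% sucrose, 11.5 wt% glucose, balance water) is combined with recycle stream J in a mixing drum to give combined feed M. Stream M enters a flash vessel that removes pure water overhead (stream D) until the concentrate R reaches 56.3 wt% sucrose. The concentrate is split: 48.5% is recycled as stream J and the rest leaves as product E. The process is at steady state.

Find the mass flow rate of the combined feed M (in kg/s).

1149 kg/s

Overall sucrose balance (none leaves overhead): sucrose in fresh feed = sucrose in product, i.e. 792.2×0.269 = (1−0.485)·R·0.563.
R = 213.1/(0.563×0.515) = 734.97 kg/s.
Recycle J = 0.485×734.97 = 356.46 kg/s.
Combined feed M = 792.2 + 356.46 = 1148.7 kg/s.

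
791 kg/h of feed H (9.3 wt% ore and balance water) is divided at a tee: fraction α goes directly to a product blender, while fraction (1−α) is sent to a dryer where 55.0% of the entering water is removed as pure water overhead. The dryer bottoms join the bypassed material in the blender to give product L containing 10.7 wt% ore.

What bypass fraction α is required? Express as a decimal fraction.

All 791×0.093 = 73.563 kg/h of ore reaches L, so L = 73.563/0.107 = 687.5 kg/h and vapour = 103.5 kg/h.
The evaporator receives (1−α)·791 of feed at 0.907 water and removes 0.550 of that water:
0.550×0.907×(1−α)×791 = 103.5
(1−α) = 103.5/394.59 = 0.2623;  α = 0.7377.

0.738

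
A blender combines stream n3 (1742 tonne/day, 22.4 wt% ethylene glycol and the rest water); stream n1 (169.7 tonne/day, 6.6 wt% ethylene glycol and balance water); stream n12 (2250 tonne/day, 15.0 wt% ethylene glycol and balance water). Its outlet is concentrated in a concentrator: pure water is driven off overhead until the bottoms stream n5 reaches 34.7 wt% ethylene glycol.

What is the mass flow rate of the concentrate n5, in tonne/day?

2129 tonne/day

ethylene glycol entering = 1742×0.224 + 169.7×0.066 + 2250×0.150 = 738.91 tonne/day.
All ethylene glycol reports to n5, so n5 = 738.91/0.347 = 2129.4 tonne/day.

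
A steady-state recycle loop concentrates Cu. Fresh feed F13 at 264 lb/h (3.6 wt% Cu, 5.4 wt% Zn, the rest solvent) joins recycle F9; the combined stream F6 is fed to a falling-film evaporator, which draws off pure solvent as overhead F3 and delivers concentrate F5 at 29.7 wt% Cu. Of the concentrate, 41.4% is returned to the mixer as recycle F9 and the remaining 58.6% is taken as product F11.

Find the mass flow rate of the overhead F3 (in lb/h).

Overall Cu balance (none leaves overhead): Cu in fresh feed = Cu in product, i.e. 264×0.036 = (1−0.414)·F5·0.297.
F5 = 9.504/(0.297×0.586) = 54.608 lb/h.
Recycle F9 = 0.414×54.608 = 22.608 lb/h.
Combined feed F6 = 264 + 22.608 = 286.61 lb/h.
Overhead F3 = F6 − F5 = 286.61 − 54.608 = 232 lb/h.

232 lb/h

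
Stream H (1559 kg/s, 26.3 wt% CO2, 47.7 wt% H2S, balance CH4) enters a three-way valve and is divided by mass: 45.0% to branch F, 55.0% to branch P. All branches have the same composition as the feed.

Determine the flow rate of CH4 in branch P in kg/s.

Branch P total = 0.550×1559 = 857.45 kg/s.
CH4 in P = 0.260×857.45 = 222.94 kg/s.

222.9 kg/s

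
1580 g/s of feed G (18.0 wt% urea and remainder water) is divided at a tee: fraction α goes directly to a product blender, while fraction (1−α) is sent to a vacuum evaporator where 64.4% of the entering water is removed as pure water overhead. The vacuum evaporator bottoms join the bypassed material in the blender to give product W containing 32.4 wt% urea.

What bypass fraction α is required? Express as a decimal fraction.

0.158

All 1580×0.180 = 284.4 g/s of urea reaches W, so W = 284.4/0.324 = 877.78 g/s and vapour = 702.22 g/s.
The evaporator receives (1−α)·1580 of feed at 0.820 water and removes 0.644 of that water:
0.644×0.820×(1−α)×1580 = 702.22
(1−α) = 702.22/834.37 = 0.8416;  α = 0.1584.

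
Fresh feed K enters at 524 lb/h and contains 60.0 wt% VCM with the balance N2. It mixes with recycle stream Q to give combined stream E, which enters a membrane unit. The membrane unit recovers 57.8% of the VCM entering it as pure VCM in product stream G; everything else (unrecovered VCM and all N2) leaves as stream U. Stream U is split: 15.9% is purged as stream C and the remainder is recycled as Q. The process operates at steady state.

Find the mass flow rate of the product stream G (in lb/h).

281.7 lb/h

VCM in E: m_A = 524×0.600 + (1−0.159)·(1−0.578)·m_A, so m_A = 314.4/0.6451 = 487.37 lb/h.
Product G = 0.578×487.37 = 281.7 lb/h.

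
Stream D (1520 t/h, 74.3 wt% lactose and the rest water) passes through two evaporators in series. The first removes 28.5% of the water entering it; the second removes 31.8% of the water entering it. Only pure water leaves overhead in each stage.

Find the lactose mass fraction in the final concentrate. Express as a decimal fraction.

0.8557

water in feed = 1520×0.257 = 390.64 t/h.
After stage 1: water left = (1−0.285)×390.64 = 279.31; stream total = 1408.7 t/h.
After stage 2: water left = (1−0.318)×279.31 = 190.49; final concentrate = 1319.8 t/h.
lactose fraction = 1129.4/1319.8 = 0.8557.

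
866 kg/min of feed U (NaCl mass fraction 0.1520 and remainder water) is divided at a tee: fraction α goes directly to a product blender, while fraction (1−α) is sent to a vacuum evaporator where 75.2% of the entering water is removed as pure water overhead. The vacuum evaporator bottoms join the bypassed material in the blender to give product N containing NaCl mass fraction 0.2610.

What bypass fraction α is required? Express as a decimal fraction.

All 866×0.152 = 131.63 kg/min of NaCl reaches N, so N = 131.63/0.261 = 504.34 kg/min and vapour = 361.66 kg/min.
The evaporator receives (1−α)·866 of feed at 0.848 water and removes 0.752 of that water:
0.752×0.848×(1−α)×866 = 361.66
(1−α) = 361.66/552.24 = 0.6549;  α = 0.3451.

0.345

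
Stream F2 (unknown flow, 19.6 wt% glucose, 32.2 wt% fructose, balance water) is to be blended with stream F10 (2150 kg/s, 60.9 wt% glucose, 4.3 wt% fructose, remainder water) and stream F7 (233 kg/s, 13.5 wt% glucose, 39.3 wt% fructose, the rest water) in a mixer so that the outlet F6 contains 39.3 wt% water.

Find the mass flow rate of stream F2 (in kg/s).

880.3 kg/s

Let F2 be the unknown flow. Total out = 2383 + F2.
water balance: 858.18 + 0.482·F2 = 0.393·(2383 + F2)
(0.482 − 0.393)·F2 = 0.393×2383 − 858.18 = 78.343
F2 = 78.343 / 0.089 = 880.26 kg/s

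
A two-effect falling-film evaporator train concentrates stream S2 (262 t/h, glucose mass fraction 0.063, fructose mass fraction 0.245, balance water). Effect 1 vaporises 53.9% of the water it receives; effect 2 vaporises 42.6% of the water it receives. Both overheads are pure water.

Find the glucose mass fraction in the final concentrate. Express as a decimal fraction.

0.128

water in feed = 262×0.692 = 181.3 t/h.
After stage 1: water left = (1−0.539)×181.3 = 83.581; stream total = 164.28 t/h.
After stage 2: water left = (1−0.426)×83.581 = 47.976; final concentrate = 128.67 t/h.
glucose fraction = 16.506/128.67 = 0.128.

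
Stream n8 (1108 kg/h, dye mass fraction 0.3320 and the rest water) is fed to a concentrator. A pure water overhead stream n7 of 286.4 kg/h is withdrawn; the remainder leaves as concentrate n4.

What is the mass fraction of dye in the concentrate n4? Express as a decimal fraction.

0.4477

dye is not removed: 1108×0.332 = 367.86 kg/h of dye enters n4.
Concentrate = 1108 − 286.4 = 821.6 kg/h.
Mass fraction = 367.86/821.6 = 0.4477.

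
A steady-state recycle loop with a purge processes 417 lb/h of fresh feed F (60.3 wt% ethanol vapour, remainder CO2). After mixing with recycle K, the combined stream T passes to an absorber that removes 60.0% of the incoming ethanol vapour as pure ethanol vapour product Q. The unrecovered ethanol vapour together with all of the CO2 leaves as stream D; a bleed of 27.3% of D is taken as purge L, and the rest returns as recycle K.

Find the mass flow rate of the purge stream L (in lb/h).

204.3 lb/h

CO2 enters only via F and leaves only via the purge: 417×0.397 = 0.273×(CO2 in D), and the absorber passes all CO2, so CO2 in T = CO2 in D = 606.41 lb/h.
ethanol vapour in T: m_A = 417×0.603 + (1−0.273)·(1−0.600)·m_A, so m_A = 251.45/0.7092 = 354.56 lb/h.
D = (1−0.600)×354.56 + 606.41 = 748.23 lb/h.
Purge L = 0.273×748.23 = 204.27 lb/h.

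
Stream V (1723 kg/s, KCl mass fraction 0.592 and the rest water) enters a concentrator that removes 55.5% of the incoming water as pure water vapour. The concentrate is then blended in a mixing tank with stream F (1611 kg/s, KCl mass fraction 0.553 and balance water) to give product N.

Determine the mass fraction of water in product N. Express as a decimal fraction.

0.351

Vapour removed = 0.555×0.408×1723 = 390.16 kg/s; concentrate = 1332.8 kg/s.
water reaching the mixer = 312.83 (from concentrate) + 1611×0.447 = 1032.9 kg/s.
Product flow = 1332.8 + 1611 = 2943.8 kg/s; water fraction = 0.351.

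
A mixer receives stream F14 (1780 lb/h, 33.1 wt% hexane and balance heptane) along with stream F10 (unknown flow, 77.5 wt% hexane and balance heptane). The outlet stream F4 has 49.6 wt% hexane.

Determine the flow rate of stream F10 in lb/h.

1053 lb/h

Let F10 be the unknown flow. Total out = 1780 + F10.
hexane balance: 589.18 + 0.775·F10 = 0.496·(1780 + F10)
(0.775 − 0.496)·F10 = 0.496×1780 − 589.18 = 293.7
F10 = 293.7 / 0.279 = 1052.7 lb/h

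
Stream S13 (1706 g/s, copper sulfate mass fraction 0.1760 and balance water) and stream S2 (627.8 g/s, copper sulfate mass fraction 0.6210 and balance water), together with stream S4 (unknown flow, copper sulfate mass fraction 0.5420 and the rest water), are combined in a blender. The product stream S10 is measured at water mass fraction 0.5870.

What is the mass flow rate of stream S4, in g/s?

Let S4 be the unknown flow. Total out = 2333.8 + S4.
water balance: 1643.7 + 0.458·S4 = 0.587·(2333.8 + S4)
(0.458 − 0.587)·S4 = 0.587×2333.8 − 1643.7 = -273.74
S4 = -273.74 / -0.129 = 2122 g/s

2122 g/s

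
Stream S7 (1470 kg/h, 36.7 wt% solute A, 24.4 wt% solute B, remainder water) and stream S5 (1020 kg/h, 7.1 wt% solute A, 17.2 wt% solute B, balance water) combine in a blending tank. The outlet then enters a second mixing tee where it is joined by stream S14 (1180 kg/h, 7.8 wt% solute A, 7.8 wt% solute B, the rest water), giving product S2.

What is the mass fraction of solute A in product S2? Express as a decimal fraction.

0.192

Overall, product flow = 3670 kg/h.
solute A in = 1470×0.367 + 1020×0.071 + 1180×0.078 = 703.95 kg/h.
solute A fraction in S2 = 0.192.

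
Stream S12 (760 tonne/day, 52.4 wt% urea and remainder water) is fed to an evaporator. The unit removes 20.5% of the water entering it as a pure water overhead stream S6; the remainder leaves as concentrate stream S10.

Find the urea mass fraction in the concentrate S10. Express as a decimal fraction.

0.581

urea is not removed: 760×0.524 = 398.24 tonne/day of urea enters S10.
water entering = 760×0.476 = 361.76 tonne/day; overhead removed = 0.205×361.76 = 74.161 tonne/day.
Concentrate = 760 − 74.161 = 685.84 tonne/day.
Mass fraction = 398.24/685.84 = 0.581.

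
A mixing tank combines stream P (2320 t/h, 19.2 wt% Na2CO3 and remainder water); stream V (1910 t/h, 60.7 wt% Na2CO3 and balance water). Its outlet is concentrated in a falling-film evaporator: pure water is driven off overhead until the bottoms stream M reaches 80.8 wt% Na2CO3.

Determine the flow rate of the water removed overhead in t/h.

Na2CO3 entering = 2320×0.192 + 1910×0.607 = 1604.8 t/h.
All Na2CO3 reports to M, so M = 1604.8/0.808 = 1986.2 t/h.
Total feed = 4230 t/h; overhead = 4230 − 1986.2 = 2243.8 t/h.

2244 t/h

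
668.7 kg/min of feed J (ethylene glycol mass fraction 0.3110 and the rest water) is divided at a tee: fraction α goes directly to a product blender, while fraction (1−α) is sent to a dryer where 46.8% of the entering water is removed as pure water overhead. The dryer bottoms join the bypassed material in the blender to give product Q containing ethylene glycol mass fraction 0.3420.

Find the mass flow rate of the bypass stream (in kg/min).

480.7 kg/min

All 668.7×0.311 = 207.97 kg/min of ethylene glycol reaches Q, so Q = 207.97/0.342 = 608.09 kg/min and vapour = 60.613 kg/min.
The evaporator receives (1−α)·668.7 of feed at 0.689 water and removes 0.468 of that water:
0.468×0.689×(1−α)×668.7 = 60.613
(1−α) = 60.613/215.62 = 0.2811;  α = 0.7189.
Bypass flow = 0.7189×668.7 = 480.72 kg/min.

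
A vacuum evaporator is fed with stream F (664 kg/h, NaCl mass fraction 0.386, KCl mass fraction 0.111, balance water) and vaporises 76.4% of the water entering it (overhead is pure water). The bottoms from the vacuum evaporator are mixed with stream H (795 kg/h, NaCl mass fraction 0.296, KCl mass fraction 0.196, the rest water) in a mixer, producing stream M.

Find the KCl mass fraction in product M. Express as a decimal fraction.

0.191

Vapour removed = 0.764×0.503×664 = 255.17 kg/h; concentrate = 408.83 kg/h.
KCl reaching the mixer = 73.704 (from concentrate) + 795×0.196 = 229.52 kg/h.
Product flow = 408.83 + 795 = 1203.8 kg/h; KCl fraction = 0.191.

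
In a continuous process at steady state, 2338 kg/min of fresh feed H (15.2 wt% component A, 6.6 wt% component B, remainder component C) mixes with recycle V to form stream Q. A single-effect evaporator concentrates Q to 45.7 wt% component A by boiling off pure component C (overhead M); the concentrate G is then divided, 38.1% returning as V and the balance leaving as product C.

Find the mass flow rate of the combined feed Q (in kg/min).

2817 kg/min

Overall component A balance (none leaves overhead): component A in fresh feed = component A in product, i.e. 2338×0.152 = (1−0.381)·G·0.457.
G = 355.38/(0.457×0.619) = 1256.3 kg/min.
Recycle V = 0.381×1256.3 = 478.64 kg/min.
Combined feed Q = 2338 + 478.64 = 2816.6 kg/min.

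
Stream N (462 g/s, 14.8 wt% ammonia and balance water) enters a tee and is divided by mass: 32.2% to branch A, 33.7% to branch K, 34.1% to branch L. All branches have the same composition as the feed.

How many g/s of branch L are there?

Branch L flow = 0.341×462 = 157.54 g/s.

157.5 g/s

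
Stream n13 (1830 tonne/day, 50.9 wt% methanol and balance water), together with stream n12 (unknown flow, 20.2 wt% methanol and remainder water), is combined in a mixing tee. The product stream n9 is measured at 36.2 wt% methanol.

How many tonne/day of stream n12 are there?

1681 tonne/day

Let n12 be the unknown flow. Total out = 1830 + n12.
methanol balance: 931.47 + 0.202·n12 = 0.362·(1830 + n12)
(0.202 − 0.362)·n12 = 0.362×1830 − 931.47 = -269.01
n12 = -269.01 / -0.160 = 1681.3 tonne/day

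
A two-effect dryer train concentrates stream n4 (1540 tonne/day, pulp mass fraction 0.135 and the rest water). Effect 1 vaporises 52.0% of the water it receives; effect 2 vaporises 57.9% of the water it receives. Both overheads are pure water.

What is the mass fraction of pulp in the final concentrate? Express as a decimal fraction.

water in feed = 1540×0.865 = 1332.1 tonne/day.
After stage 1: water left = (1−0.520)×1332.1 = 639.41; stream total = 847.31 tonne/day.
After stage 2: water left = (1−0.579)×639.41 = 269.19; final concentrate = 477.09 tonne/day.
pulp fraction = 207.9/477.09 = 0.436.

0.436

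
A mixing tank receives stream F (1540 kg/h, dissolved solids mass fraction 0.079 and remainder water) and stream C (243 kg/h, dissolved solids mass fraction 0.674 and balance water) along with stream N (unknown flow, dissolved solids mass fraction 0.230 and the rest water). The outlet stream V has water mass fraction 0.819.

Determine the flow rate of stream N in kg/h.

Let N be the unknown flow. Total out = 1783 + N.
water balance: 1497.6 + 0.770·N = 0.819·(1783 + N)
(0.770 − 0.819)·N = 0.819×1783 − 1497.6 = -37.281
N = -37.281 / -0.049 = 760.84 kg/h

760.8 kg/h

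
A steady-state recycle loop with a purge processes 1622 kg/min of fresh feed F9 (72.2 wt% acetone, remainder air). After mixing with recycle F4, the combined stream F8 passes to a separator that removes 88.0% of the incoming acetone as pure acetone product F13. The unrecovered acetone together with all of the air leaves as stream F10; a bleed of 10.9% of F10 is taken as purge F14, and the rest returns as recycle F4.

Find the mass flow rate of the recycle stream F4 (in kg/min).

air enters only via F9 and leaves only via the purge: 1622×0.278 = 0.109×(air in F10), and the separator passes all air, so air in F8 = air in F10 = 4136.8 kg/min.
acetone in F8: m_A = 1622×0.722 + (1−0.109)·(1−0.880)·m_A, so m_A = 1171.1/0.8931 = 1311.3 kg/min.
F10 = (1−0.880)×1311.3 + 4136.8 = 4294.2 kg/min.
Recycle F4 = (1−0.109)×4294.2 = 3826.1 kg/min.

3826 kg/min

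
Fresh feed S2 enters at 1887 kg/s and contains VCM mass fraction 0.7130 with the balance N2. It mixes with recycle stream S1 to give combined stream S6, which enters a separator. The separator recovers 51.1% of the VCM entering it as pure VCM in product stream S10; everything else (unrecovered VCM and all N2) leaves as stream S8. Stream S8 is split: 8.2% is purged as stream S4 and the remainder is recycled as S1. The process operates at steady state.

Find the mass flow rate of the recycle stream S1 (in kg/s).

N2 enters only via S2 and leaves only via the purge: 1887×0.287 = 0.082×(N2 in S8), and the separator passes all N2, so N2 in S6 = N2 in S8 = 6604.5 kg/s.
VCM in S6: m_A = 1887×0.713 + (1−0.082)·(1−0.511)·m_A, so m_A = 1345.4/0.5511 = 2441.4 kg/s.
S8 = (1−0.511)×2441.4 + 6604.5 = 7798.3 kg/s.
Recycle S1 = (1−0.082)×7798.3 = 7158.9 kg/s.

7159 kg/s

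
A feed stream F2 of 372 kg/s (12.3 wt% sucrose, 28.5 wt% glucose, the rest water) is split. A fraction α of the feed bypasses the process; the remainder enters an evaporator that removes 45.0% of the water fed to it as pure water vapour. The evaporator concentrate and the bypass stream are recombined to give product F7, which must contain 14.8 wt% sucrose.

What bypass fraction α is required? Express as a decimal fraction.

0.366

All 372×0.123 = 45.756 kg/s of sucrose reaches F7, so F7 = 45.756/0.148 = 309.16 kg/s and vapour = 62.838 kg/s.
The evaporator receives (1−α)·372 of feed at 0.592 water and removes 0.450 of that water:
0.450×0.592×(1−α)×372 = 62.838
(1−α) = 62.838/99.101 = 0.6341;  α = 0.3659.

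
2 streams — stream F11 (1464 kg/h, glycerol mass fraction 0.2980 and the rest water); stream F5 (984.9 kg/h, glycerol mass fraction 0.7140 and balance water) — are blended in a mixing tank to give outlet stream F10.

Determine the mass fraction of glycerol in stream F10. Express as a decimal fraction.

Total flow out = 1464 + 984.9 = 2448.9 kg/h.
glycerol in = 1464×0.298 + 984.9×0.714 = 1139.5 kg/h.
glycerol mass fraction in F10 = 1139.5/2448.9 = 0.4653.

0.4653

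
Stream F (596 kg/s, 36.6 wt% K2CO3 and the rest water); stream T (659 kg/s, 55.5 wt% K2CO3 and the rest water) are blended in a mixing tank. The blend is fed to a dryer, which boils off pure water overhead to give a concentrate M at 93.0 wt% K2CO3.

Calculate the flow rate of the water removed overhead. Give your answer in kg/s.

K2CO3 entering = 596×0.366 + 659×0.555 = 583.88 kg/s.
All K2CO3 reports to M, so M = 583.88/0.930 = 627.83 kg/s.
Total feed = 1255 kg/s; overhead = 1255 − 627.83 = 627.17 kg/s.

627.2 kg/s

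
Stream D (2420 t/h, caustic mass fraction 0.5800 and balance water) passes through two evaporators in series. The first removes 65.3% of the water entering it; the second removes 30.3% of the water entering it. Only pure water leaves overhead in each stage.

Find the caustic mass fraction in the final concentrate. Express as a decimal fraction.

0.8510

water in feed = 2420×0.420 = 1016.4 t/h.
After stage 1: water left = (1−0.653)×1016.4 = 352.69; stream total = 1756.3 t/h.
After stage 2: water left = (1−0.303)×352.69 = 245.83; final concentrate = 1649.4 t/h.
caustic fraction = 1403.6/1649.4 = 0.8510.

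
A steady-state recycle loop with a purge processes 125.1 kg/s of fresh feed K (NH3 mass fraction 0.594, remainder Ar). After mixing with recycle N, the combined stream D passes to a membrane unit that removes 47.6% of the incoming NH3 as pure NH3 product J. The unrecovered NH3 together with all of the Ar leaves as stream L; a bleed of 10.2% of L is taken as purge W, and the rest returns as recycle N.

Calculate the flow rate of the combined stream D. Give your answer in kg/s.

Ar enters only via K and leaves only via the purge: 125.1×0.406 = 0.102×(Ar in L), and the membrane unit passes all Ar, so Ar in D = Ar in L = 497.95 kg/s.
NH3 in D: m_A = 125.1×0.594 + (1−0.102)·(1−0.476)·m_A, so m_A = 74.309/0.5294 = 140.35 kg/s.
D = 140.35 + 497.95 = 638.3 kg/s.

638.3 kg/s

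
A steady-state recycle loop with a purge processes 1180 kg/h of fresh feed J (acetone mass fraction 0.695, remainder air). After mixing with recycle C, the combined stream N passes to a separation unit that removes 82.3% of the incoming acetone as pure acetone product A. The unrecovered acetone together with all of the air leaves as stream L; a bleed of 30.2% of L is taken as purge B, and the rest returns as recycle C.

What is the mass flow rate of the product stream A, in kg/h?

770.1 kg/h

acetone in N: m_A = 1180×0.695 + (1−0.302)·(1−0.823)·m_A, so m_A = 820.1/0.8765 = 935.7 kg/h.
Product A = 0.823×935.7 = 770.08 kg/h.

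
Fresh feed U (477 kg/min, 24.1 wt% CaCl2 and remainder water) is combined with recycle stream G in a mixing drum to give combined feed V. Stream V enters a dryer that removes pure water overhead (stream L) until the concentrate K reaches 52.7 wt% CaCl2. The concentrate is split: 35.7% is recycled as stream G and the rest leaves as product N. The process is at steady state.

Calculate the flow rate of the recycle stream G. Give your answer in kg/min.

121.1 kg/min

Overall CaCl2 balance (none leaves overhead): CaCl2 in fresh feed = CaCl2 in product, i.e. 477×0.241 = (1−0.357)·K·0.527.
K = 114.96/(0.527×0.643) = 339.25 kg/min.
Recycle G = 0.357×339.25 = 121.11 kg/min.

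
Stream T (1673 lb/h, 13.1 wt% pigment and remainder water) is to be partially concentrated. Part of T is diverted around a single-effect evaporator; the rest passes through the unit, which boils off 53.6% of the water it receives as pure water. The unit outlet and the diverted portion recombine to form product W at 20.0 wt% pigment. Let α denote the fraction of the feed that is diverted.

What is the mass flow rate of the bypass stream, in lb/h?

433.8 lb/h

All 1673×0.131 = 219.16 lb/h of pigment reaches W, so W = 219.16/0.200 = 1095.8 lb/h and vapour = 577.18 lb/h.
The evaporator receives (1−α)·1673 of feed at 0.869 water and removes 0.536 of that water:
0.536×0.869×(1−α)×1673 = 577.18
(1−α) = 577.18/779.26 = 0.7407;  α = 0.2593.
Bypass flow = 0.2593×1673 = 433.83 lb/h.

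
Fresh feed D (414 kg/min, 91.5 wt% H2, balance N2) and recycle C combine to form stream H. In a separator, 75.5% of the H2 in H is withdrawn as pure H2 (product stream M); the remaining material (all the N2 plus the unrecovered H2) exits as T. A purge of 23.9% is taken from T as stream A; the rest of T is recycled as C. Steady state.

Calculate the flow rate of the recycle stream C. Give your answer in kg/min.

198.9 kg/min

N2 enters only via D and leaves only via the purge: 414×0.085 = 0.239×(N2 in T), and the separator passes all N2, so N2 in H = N2 in T = 147.24 kg/min.
H2 in H: m_A = 414×0.915 + (1−0.239)·(1−0.755)·m_A, so m_A = 378.81/0.8136 = 465.62 kg/min.
T = (1−0.755)×465.62 + 147.24 = 261.32 kg/min.
Recycle C = (1−0.239)×261.32 = 198.86 kg/min.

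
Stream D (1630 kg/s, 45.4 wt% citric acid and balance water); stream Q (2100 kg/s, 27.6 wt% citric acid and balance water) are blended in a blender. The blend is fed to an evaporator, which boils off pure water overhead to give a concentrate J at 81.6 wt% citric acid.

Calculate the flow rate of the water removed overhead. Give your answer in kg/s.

citric acid entering = 1630×0.454 + 2100×0.276 = 1319.6 kg/s.
All citric acid reports to J, so J = 1319.6/0.816 = 1617.2 kg/s.
Total feed = 3730 kg/s; overhead = 3730 − 1617.2 = 2112.8 kg/s.

2113 kg/s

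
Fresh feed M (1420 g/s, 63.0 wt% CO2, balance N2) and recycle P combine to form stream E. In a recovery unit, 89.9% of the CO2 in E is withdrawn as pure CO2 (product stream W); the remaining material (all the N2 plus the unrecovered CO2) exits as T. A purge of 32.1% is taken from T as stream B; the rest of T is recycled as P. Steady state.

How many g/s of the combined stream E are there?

2597 g/s

N2 enters only via M and leaves only via the purge: 1420×0.370 = 0.321×(N2 in T), and the recovery unit passes all N2, so N2 in E = N2 in T = 1636.8 g/s.
CO2 in E: m_A = 1420×0.630 + (1−0.321)·(1−0.899)·m_A, so m_A = 894.6/0.9314 = 960.47 g/s.
E = 960.47 + 1636.8 = 2597.2 g/s.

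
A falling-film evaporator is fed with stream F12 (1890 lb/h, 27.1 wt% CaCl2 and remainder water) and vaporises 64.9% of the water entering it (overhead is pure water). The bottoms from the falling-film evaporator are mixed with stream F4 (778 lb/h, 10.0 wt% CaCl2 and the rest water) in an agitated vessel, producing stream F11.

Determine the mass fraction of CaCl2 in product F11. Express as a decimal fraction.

0.3326

Vapour removed = 0.649×0.729×1890 = 894.2 lb/h; concentrate = 995.8 lb/h.
CaCl2 reaching the mixer = 512.19 (from concentrate) + 778×0.100 = 589.99 lb/h.
Product flow = 995.8 + 778 = 1773.8 lb/h; CaCl2 fraction = 0.3326.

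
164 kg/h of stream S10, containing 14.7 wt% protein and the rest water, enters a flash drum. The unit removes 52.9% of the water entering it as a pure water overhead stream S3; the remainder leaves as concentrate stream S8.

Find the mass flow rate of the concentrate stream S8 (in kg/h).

water entering = 164×0.853 = 139.89 kg/h; overhead removed = 0.529×139.89 = 74.003 kg/h.
Concentrate = 164 − 74.003 = 89.997 kg/h.

90 kg/h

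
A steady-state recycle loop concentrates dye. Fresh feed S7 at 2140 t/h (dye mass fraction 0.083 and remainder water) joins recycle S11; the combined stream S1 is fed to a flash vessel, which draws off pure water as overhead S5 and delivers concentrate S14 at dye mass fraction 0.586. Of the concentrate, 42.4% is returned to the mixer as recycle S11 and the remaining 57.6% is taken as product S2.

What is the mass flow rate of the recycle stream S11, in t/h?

223.1 t/h

Overall dye balance (none leaves overhead): dye in fresh feed = dye in product, i.e. 2140×0.083 = (1−0.424)·S14·0.586.
S14 = 177.62/(0.586×0.576) = 526.23 t/h.
Recycle S11 = 0.424×526.23 = 223.12 t/h.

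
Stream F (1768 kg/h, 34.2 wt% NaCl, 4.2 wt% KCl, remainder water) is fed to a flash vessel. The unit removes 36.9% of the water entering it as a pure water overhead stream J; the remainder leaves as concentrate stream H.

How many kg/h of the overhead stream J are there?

water entering = 1768×0.616 = 1089.1 kg/h; overhead removed = 0.369×1089.1 = 401.87 kg/h.

401.9 kg/h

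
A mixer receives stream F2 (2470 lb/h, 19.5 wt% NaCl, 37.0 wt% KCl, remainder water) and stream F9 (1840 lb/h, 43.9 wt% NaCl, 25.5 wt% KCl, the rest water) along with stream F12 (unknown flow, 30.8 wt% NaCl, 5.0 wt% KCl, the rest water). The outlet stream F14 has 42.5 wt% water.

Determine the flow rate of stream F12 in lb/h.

895.2 lb/h

Let F12 be the unknown flow. Total out = 4310 + F12.
water balance: 1637.5 + 0.642·F12 = 0.425·(4310 + F12)
(0.642 − 0.425)·F12 = 0.425×4310 − 1637.5 = 194.26
F12 = 194.26 / 0.217 = 895.21 lb/h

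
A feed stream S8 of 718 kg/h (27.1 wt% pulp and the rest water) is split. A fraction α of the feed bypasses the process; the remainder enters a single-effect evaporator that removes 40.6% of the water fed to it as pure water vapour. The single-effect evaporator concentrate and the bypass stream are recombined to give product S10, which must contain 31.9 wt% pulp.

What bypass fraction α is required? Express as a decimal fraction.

All 718×0.271 = 194.58 kg/h of pulp reaches S10, so S10 = 194.58/0.319 = 609.96 kg/h and vapour = 108.04 kg/h.
The evaporator receives (1−α)·718 of feed at 0.729 water and removes 0.406 of that water:
0.406×0.729×(1−α)×718 = 108.04
(1−α) = 108.04/212.51 = 0.5084;  α = 0.4916.

0.492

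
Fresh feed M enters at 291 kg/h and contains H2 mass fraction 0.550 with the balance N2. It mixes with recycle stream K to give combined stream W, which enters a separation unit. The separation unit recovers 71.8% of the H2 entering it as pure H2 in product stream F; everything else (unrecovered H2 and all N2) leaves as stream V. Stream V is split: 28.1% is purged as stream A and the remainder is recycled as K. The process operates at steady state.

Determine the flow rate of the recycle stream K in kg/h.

N2 enters only via M and leaves only via the purge: 291×0.450 = 0.281×(N2 in V), and the separation unit passes all N2, so N2 in W = N2 in V = 466.01 kg/h.
H2 in W: m_A = 291×0.550 + (1−0.281)·(1−0.718)·m_A, so m_A = 160.05/0.7972 = 200.75 kg/h.
V = (1−0.718)×200.75 + 466.01 = 522.63 kg/h.
Recycle K = (1−0.281)×522.63 = 375.77 kg/h.

375.8 kg/h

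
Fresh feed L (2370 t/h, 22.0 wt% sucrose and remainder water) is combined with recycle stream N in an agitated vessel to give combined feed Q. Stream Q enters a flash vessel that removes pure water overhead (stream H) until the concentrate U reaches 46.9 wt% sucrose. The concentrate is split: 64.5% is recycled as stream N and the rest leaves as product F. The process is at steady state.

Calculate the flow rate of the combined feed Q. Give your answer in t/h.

4390 t/h

Overall sucrose balance (none leaves overhead): sucrose in fresh feed = sucrose in product, i.e. 2370×0.220 = (1−0.645)·U·0.469.
U = 521.4/(0.469×0.355) = 3131.6 t/h.
Recycle N = 0.645×3131.6 = 2019.9 t/h.
Combined feed Q = 2370 + 2019.9 = 4389.9 t/h.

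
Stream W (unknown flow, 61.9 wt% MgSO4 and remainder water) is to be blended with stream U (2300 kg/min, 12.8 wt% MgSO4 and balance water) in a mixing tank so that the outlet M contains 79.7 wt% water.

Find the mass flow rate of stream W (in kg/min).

414.7 kg/min

Let W be the unknown flow. Total out = 2300 + W.
water balance: 2005.6 + 0.381·W = 0.797·(2300 + W)
(0.381 − 0.797)·W = 0.797×2300 − 2005.6 = -172.5
W = -172.5 / -0.416 = 414.66 kg/min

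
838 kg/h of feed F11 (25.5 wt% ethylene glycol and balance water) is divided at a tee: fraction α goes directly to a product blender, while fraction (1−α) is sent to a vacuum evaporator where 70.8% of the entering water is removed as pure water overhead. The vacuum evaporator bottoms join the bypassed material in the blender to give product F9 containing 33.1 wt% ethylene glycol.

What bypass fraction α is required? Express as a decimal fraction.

0.565

All 838×0.255 = 213.69 kg/h of ethylene glycol reaches F9, so F9 = 213.69/0.331 = 645.59 kg/h and vapour = 192.41 kg/h.
The evaporator receives (1−α)·838 of feed at 0.745 water and removes 0.708 of that water:
0.708×0.745×(1−α)×838 = 192.41
(1−α) = 192.41/442.01 = 0.4353;  α = 0.5647.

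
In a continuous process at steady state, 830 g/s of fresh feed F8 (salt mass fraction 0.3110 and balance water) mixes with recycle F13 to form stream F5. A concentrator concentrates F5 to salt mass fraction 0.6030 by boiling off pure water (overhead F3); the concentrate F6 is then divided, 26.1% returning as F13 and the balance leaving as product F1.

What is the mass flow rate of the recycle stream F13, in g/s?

151.2 g/s

Overall salt balance (none leaves overhead): salt in fresh feed = salt in product, i.e. 830×0.311 = (1−0.261)·F6·0.603.
F6 = 258.13/(0.603×0.739) = 579.26 g/s.
Recycle F13 = 0.261×579.26 = 151.19 g/s.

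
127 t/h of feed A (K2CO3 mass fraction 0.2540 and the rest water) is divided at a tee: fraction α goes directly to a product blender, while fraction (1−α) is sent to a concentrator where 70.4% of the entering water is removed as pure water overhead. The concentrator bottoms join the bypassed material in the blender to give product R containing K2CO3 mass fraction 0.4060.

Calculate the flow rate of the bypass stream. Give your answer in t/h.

36.47 t/h

All 127×0.254 = 32.258 t/h of K2CO3 reaches R, so R = 32.258/0.406 = 79.453 t/h and vapour = 47.547 t/h.
The evaporator receives (1−α)·127 of feed at 0.746 water and removes 0.704 of that water:
0.704×0.746×(1−α)×127 = 47.547
(1−α) = 47.547/66.698 = 0.7129;  α = 0.2871.
Bypass flow = 0.2871×127 = 36.466 t/h.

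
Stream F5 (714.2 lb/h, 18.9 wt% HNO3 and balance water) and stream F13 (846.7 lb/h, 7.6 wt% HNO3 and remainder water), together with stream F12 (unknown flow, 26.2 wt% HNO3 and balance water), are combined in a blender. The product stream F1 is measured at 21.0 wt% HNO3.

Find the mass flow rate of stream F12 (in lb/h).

Let F12 be the unknown flow. Total out = 1560.9 + F12.
HNO3 balance: 199.33 + 0.262·F12 = 0.210·(1560.9 + F12)
(0.262 − 0.210)·F12 = 0.210×1560.9 − 199.33 = 128.46
F12 = 128.46 / 0.052 = 2470.3 lb/h

2470 lb/h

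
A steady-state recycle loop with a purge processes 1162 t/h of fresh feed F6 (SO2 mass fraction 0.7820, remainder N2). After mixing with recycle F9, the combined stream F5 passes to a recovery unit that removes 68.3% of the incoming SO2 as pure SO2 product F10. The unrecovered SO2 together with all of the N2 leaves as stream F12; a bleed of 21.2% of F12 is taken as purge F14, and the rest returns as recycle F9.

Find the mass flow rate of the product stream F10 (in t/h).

827.3 t/h

SO2 in F5: m_A = 1162×0.782 + (1−0.212)·(1−0.683)·m_A, so m_A = 908.68/0.7502 = 1211.2 t/h.
Product F10 = 0.683×1211.2 = 827.28 t/h.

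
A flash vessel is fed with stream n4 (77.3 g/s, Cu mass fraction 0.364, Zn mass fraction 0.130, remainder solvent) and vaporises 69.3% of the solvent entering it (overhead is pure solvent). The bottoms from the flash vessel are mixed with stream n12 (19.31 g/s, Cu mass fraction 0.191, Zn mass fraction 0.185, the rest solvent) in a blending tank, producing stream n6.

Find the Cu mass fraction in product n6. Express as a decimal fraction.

0.458

Vapour removed = 0.693×0.506×77.3 = 27.106 g/s; concentrate = 50.194 g/s.
Cu reaching the mixer = 28.137 (from concentrate) + 19.31×0.191 = 31.825 g/s.
Product flow = 50.194 + 19.31 = 69.504 g/s; Cu fraction = 0.458.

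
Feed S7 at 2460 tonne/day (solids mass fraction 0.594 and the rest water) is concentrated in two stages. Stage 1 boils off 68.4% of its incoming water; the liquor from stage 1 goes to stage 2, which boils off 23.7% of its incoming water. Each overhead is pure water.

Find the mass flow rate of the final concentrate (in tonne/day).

water in feed = 2460×0.406 = 998.76 tonne/day.
After stage 1: water left = (1−0.684)×998.76 = 315.61; stream total = 1776.8 tonne/day.
After stage 2: water left = (1−0.237)×315.61 = 240.81; final concentrate = 1702 tonne/day.

1702 tonne/day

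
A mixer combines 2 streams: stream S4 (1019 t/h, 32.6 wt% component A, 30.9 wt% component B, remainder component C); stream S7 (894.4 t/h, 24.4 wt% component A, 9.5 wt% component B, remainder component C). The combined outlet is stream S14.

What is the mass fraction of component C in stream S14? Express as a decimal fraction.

Total flow out = 1019 + 894.4 = 1913.4 t/h.
component C in = 1019×0.365 + 894.4×0.661 = 963.13 t/h.
component C mass fraction in S14 = 963.13/1913.4 = 0.503.

0.503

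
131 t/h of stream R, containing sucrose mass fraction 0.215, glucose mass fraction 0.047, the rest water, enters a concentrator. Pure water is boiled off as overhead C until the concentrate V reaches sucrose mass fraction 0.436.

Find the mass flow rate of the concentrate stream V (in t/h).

64.6 t/h

sucrose is conserved: 131×0.215 = 28.165 t/h all reports to the concentrate.
Concentrate = 28.165/(target fraction) = 64.599 t/h.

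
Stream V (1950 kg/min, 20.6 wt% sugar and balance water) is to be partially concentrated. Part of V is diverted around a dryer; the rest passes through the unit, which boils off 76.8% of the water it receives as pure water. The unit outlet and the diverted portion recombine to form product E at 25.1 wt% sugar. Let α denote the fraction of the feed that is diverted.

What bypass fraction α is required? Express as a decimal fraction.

All 1950×0.206 = 401.7 kg/min of sugar reaches E, so E = 401.7/0.251 = 1600.4 kg/min and vapour = 349.6 kg/min.
The evaporator receives (1−α)·1950 of feed at 0.794 water and removes 0.768 of that water:
0.768×0.794×(1−α)×1950 = 349.6
(1−α) = 349.6/1189.1 = 0.2940;  α = 0.7060.

0.706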